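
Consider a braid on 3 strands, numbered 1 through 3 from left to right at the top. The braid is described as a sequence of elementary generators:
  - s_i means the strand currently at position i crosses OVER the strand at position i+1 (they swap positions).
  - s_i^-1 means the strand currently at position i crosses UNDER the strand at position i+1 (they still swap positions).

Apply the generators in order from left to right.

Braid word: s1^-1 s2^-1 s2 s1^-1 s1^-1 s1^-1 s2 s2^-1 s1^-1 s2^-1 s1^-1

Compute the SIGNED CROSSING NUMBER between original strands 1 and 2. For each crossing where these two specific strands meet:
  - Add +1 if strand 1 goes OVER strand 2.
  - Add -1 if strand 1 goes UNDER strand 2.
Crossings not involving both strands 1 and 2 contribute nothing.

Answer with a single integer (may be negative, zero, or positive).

Gen 1: 1 under 2. Both 1&2? yes. Contrib: -1. Sum: -1
Gen 2: crossing 1x3. Both 1&2? no. Sum: -1
Gen 3: crossing 3x1. Both 1&2? no. Sum: -1
Gen 4: 2 under 1. Both 1&2? yes. Contrib: +1. Sum: 0
Gen 5: 1 under 2. Both 1&2? yes. Contrib: -1. Sum: -1
Gen 6: 2 under 1. Both 1&2? yes. Contrib: +1. Sum: 0
Gen 7: crossing 2x3. Both 1&2? no. Sum: 0
Gen 8: crossing 3x2. Both 1&2? no. Sum: 0
Gen 9: 1 under 2. Both 1&2? yes. Contrib: -1. Sum: -1
Gen 10: crossing 1x3. Both 1&2? no. Sum: -1
Gen 11: crossing 2x3. Both 1&2? no. Sum: -1

Answer: -1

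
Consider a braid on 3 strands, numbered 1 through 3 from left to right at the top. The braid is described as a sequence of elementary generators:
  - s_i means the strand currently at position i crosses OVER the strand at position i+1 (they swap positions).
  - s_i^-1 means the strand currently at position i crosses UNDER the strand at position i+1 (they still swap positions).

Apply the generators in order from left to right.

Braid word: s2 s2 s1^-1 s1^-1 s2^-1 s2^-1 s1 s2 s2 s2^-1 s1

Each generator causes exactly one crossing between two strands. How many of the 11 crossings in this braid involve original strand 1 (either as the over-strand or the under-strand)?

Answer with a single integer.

Gen 1: crossing 2x3. Involves strand 1? no. Count so far: 0
Gen 2: crossing 3x2. Involves strand 1? no. Count so far: 0
Gen 3: crossing 1x2. Involves strand 1? yes. Count so far: 1
Gen 4: crossing 2x1. Involves strand 1? yes. Count so far: 2
Gen 5: crossing 2x3. Involves strand 1? no. Count so far: 2
Gen 6: crossing 3x2. Involves strand 1? no. Count so far: 2
Gen 7: crossing 1x2. Involves strand 1? yes. Count so far: 3
Gen 8: crossing 1x3. Involves strand 1? yes. Count so far: 4
Gen 9: crossing 3x1. Involves strand 1? yes. Count so far: 5
Gen 10: crossing 1x3. Involves strand 1? yes. Count so far: 6
Gen 11: crossing 2x3. Involves strand 1? no. Count so far: 6

Answer: 6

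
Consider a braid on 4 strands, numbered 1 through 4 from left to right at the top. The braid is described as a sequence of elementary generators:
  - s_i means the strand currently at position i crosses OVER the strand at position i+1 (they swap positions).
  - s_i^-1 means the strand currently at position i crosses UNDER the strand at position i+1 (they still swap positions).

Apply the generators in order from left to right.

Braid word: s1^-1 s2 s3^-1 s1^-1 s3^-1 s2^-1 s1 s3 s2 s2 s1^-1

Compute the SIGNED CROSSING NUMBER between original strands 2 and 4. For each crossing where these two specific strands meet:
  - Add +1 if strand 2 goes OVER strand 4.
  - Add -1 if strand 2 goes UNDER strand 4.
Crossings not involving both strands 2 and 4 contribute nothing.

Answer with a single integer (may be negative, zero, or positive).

Gen 1: crossing 1x2. Both 2&4? no. Sum: 0
Gen 2: crossing 1x3. Both 2&4? no. Sum: 0
Gen 3: crossing 1x4. Both 2&4? no. Sum: 0
Gen 4: crossing 2x3. Both 2&4? no. Sum: 0
Gen 5: crossing 4x1. Both 2&4? no. Sum: 0
Gen 6: crossing 2x1. Both 2&4? no. Sum: 0
Gen 7: crossing 3x1. Both 2&4? no. Sum: 0
Gen 8: 2 over 4. Both 2&4? yes. Contrib: +1. Sum: 1
Gen 9: crossing 3x4. Both 2&4? no. Sum: 1
Gen 10: crossing 4x3. Both 2&4? no. Sum: 1
Gen 11: crossing 1x3. Both 2&4? no. Sum: 1

Answer: 1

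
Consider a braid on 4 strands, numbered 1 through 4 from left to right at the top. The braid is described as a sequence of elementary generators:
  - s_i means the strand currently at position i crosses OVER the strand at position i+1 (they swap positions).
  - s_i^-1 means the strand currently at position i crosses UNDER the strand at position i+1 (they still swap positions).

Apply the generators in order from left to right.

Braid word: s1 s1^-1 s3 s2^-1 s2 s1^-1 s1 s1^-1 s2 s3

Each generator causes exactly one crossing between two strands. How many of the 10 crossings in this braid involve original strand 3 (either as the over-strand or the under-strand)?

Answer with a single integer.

Gen 1: crossing 1x2. Involves strand 3? no. Count so far: 0
Gen 2: crossing 2x1. Involves strand 3? no. Count so far: 0
Gen 3: crossing 3x4. Involves strand 3? yes. Count so far: 1
Gen 4: crossing 2x4. Involves strand 3? no. Count so far: 1
Gen 5: crossing 4x2. Involves strand 3? no. Count so far: 1
Gen 6: crossing 1x2. Involves strand 3? no. Count so far: 1
Gen 7: crossing 2x1. Involves strand 3? no. Count so far: 1
Gen 8: crossing 1x2. Involves strand 3? no. Count so far: 1
Gen 9: crossing 1x4. Involves strand 3? no. Count so far: 1
Gen 10: crossing 1x3. Involves strand 3? yes. Count so far: 2

Answer: 2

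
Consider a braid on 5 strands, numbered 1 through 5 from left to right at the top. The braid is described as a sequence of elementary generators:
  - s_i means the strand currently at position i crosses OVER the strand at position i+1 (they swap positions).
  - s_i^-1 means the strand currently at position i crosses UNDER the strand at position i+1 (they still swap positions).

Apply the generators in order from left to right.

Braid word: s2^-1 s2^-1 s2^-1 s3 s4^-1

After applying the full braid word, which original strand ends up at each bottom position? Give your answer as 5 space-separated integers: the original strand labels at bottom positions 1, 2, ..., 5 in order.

Gen 1 (s2^-1): strand 2 crosses under strand 3. Perm now: [1 3 2 4 5]
Gen 2 (s2^-1): strand 3 crosses under strand 2. Perm now: [1 2 3 4 5]
Gen 3 (s2^-1): strand 2 crosses under strand 3. Perm now: [1 3 2 4 5]
Gen 4 (s3): strand 2 crosses over strand 4. Perm now: [1 3 4 2 5]
Gen 5 (s4^-1): strand 2 crosses under strand 5. Perm now: [1 3 4 5 2]

Answer: 1 3 4 5 2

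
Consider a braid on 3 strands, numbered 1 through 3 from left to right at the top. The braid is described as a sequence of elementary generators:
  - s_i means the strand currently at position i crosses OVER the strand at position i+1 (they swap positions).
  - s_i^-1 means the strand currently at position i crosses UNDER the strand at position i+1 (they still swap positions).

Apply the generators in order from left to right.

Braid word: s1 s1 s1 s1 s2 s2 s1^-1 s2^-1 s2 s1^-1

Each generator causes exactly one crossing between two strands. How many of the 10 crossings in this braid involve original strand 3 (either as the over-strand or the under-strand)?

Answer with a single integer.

Answer: 4

Derivation:
Gen 1: crossing 1x2. Involves strand 3? no. Count so far: 0
Gen 2: crossing 2x1. Involves strand 3? no. Count so far: 0
Gen 3: crossing 1x2. Involves strand 3? no. Count so far: 0
Gen 4: crossing 2x1. Involves strand 3? no. Count so far: 0
Gen 5: crossing 2x3. Involves strand 3? yes. Count so far: 1
Gen 6: crossing 3x2. Involves strand 3? yes. Count so far: 2
Gen 7: crossing 1x2. Involves strand 3? no. Count so far: 2
Gen 8: crossing 1x3. Involves strand 3? yes. Count so far: 3
Gen 9: crossing 3x1. Involves strand 3? yes. Count so far: 4
Gen 10: crossing 2x1. Involves strand 3? no. Count so far: 4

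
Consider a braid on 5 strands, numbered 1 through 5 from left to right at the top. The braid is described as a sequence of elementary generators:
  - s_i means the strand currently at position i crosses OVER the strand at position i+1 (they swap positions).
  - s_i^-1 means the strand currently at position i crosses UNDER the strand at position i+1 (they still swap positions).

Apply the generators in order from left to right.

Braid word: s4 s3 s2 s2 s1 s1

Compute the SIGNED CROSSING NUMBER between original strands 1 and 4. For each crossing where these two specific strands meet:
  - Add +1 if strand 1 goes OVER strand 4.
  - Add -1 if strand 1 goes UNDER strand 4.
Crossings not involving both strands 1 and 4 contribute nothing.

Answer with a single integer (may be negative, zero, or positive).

Gen 1: crossing 4x5. Both 1&4? no. Sum: 0
Gen 2: crossing 3x5. Both 1&4? no. Sum: 0
Gen 3: crossing 2x5. Both 1&4? no. Sum: 0
Gen 4: crossing 5x2. Both 1&4? no. Sum: 0
Gen 5: crossing 1x2. Both 1&4? no. Sum: 0
Gen 6: crossing 2x1. Both 1&4? no. Sum: 0

Answer: 0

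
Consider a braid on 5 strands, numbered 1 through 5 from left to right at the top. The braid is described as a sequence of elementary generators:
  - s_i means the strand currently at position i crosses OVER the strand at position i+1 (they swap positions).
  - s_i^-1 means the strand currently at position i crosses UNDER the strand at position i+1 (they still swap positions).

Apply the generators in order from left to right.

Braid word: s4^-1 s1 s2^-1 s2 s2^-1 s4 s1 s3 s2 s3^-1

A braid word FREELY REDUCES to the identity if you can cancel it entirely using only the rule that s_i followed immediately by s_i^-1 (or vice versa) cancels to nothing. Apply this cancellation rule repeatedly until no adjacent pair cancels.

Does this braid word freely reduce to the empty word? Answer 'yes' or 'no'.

Gen 1 (s4^-1): push. Stack: [s4^-1]
Gen 2 (s1): push. Stack: [s4^-1 s1]
Gen 3 (s2^-1): push. Stack: [s4^-1 s1 s2^-1]
Gen 4 (s2): cancels prior s2^-1. Stack: [s4^-1 s1]
Gen 5 (s2^-1): push. Stack: [s4^-1 s1 s2^-1]
Gen 6 (s4): push. Stack: [s4^-1 s1 s2^-1 s4]
Gen 7 (s1): push. Stack: [s4^-1 s1 s2^-1 s4 s1]
Gen 8 (s3): push. Stack: [s4^-1 s1 s2^-1 s4 s1 s3]
Gen 9 (s2): push. Stack: [s4^-1 s1 s2^-1 s4 s1 s3 s2]
Gen 10 (s3^-1): push. Stack: [s4^-1 s1 s2^-1 s4 s1 s3 s2 s3^-1]
Reduced word: s4^-1 s1 s2^-1 s4 s1 s3 s2 s3^-1

Answer: no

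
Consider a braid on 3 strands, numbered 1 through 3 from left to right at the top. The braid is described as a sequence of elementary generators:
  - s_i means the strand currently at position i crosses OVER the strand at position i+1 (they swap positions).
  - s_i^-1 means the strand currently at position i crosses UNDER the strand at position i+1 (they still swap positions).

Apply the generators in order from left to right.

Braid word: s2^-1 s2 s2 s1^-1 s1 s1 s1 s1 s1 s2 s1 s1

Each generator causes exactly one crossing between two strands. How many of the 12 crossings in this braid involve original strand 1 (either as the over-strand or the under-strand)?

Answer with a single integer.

Gen 1: crossing 2x3. Involves strand 1? no. Count so far: 0
Gen 2: crossing 3x2. Involves strand 1? no. Count so far: 0
Gen 3: crossing 2x3. Involves strand 1? no. Count so far: 0
Gen 4: crossing 1x3. Involves strand 1? yes. Count so far: 1
Gen 5: crossing 3x1. Involves strand 1? yes. Count so far: 2
Gen 6: crossing 1x3. Involves strand 1? yes. Count so far: 3
Gen 7: crossing 3x1. Involves strand 1? yes. Count so far: 4
Gen 8: crossing 1x3. Involves strand 1? yes. Count so far: 5
Gen 9: crossing 3x1. Involves strand 1? yes. Count so far: 6
Gen 10: crossing 3x2. Involves strand 1? no. Count so far: 6
Gen 11: crossing 1x2. Involves strand 1? yes. Count so far: 7
Gen 12: crossing 2x1. Involves strand 1? yes. Count so far: 8

Answer: 8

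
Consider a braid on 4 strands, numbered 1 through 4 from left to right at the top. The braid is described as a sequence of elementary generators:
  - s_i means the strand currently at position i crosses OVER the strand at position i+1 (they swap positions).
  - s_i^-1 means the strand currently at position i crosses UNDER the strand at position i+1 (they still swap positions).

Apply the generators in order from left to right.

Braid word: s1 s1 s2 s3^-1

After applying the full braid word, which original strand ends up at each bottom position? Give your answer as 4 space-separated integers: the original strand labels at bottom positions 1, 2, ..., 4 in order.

Gen 1 (s1): strand 1 crosses over strand 2. Perm now: [2 1 3 4]
Gen 2 (s1): strand 2 crosses over strand 1. Perm now: [1 2 3 4]
Gen 3 (s2): strand 2 crosses over strand 3. Perm now: [1 3 2 4]
Gen 4 (s3^-1): strand 2 crosses under strand 4. Perm now: [1 3 4 2]

Answer: 1 3 4 2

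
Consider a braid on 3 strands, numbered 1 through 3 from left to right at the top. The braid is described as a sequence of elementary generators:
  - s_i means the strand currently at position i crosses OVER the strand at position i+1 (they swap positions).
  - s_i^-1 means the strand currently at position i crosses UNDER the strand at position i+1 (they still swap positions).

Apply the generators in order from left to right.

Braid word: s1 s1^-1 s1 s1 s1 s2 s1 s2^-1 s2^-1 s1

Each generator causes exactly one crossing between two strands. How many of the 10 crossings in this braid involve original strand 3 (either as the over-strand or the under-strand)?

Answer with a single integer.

Answer: 3

Derivation:
Gen 1: crossing 1x2. Involves strand 3? no. Count so far: 0
Gen 2: crossing 2x1. Involves strand 3? no. Count so far: 0
Gen 3: crossing 1x2. Involves strand 3? no. Count so far: 0
Gen 4: crossing 2x1. Involves strand 3? no. Count so far: 0
Gen 5: crossing 1x2. Involves strand 3? no. Count so far: 0
Gen 6: crossing 1x3. Involves strand 3? yes. Count so far: 1
Gen 7: crossing 2x3. Involves strand 3? yes. Count so far: 2
Gen 8: crossing 2x1. Involves strand 3? no. Count so far: 2
Gen 9: crossing 1x2. Involves strand 3? no. Count so far: 2
Gen 10: crossing 3x2. Involves strand 3? yes. Count so far: 3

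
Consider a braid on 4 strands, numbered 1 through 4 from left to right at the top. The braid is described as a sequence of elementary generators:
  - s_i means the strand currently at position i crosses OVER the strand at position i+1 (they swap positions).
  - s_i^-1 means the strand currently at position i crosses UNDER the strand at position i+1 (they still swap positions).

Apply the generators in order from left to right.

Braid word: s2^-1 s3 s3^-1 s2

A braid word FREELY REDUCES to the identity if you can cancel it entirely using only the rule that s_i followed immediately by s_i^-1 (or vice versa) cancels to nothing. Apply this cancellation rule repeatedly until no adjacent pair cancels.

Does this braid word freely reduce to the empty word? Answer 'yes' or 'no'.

Answer: yes

Derivation:
Gen 1 (s2^-1): push. Stack: [s2^-1]
Gen 2 (s3): push. Stack: [s2^-1 s3]
Gen 3 (s3^-1): cancels prior s3. Stack: [s2^-1]
Gen 4 (s2): cancels prior s2^-1. Stack: []
Reduced word: (empty)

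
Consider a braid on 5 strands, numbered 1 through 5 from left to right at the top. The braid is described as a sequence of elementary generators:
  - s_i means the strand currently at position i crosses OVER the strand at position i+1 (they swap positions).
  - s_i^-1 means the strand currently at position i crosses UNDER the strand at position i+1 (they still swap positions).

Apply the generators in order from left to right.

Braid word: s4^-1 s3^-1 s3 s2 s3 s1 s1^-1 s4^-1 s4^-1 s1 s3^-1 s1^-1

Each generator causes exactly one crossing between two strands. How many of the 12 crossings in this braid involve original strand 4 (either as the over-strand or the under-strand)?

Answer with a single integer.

Answer: 3

Derivation:
Gen 1: crossing 4x5. Involves strand 4? yes. Count so far: 1
Gen 2: crossing 3x5. Involves strand 4? no. Count so far: 1
Gen 3: crossing 5x3. Involves strand 4? no. Count so far: 1
Gen 4: crossing 2x3. Involves strand 4? no. Count so far: 1
Gen 5: crossing 2x5. Involves strand 4? no. Count so far: 1
Gen 6: crossing 1x3. Involves strand 4? no. Count so far: 1
Gen 7: crossing 3x1. Involves strand 4? no. Count so far: 1
Gen 8: crossing 2x4. Involves strand 4? yes. Count so far: 2
Gen 9: crossing 4x2. Involves strand 4? yes. Count so far: 3
Gen 10: crossing 1x3. Involves strand 4? no. Count so far: 3
Gen 11: crossing 5x2. Involves strand 4? no. Count so far: 3
Gen 12: crossing 3x1. Involves strand 4? no. Count so far: 3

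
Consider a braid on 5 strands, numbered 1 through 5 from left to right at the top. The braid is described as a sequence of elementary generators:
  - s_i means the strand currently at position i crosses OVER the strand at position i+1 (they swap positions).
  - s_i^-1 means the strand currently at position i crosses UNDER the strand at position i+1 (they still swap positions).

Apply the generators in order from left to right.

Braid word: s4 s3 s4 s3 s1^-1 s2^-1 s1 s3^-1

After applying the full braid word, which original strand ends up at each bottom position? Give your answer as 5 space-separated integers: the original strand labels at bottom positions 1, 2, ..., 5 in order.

Answer: 4 2 5 1 3

Derivation:
Gen 1 (s4): strand 4 crosses over strand 5. Perm now: [1 2 3 5 4]
Gen 2 (s3): strand 3 crosses over strand 5. Perm now: [1 2 5 3 4]
Gen 3 (s4): strand 3 crosses over strand 4. Perm now: [1 2 5 4 3]
Gen 4 (s3): strand 5 crosses over strand 4. Perm now: [1 2 4 5 3]
Gen 5 (s1^-1): strand 1 crosses under strand 2. Perm now: [2 1 4 5 3]
Gen 6 (s2^-1): strand 1 crosses under strand 4. Perm now: [2 4 1 5 3]
Gen 7 (s1): strand 2 crosses over strand 4. Perm now: [4 2 1 5 3]
Gen 8 (s3^-1): strand 1 crosses under strand 5. Perm now: [4 2 5 1 3]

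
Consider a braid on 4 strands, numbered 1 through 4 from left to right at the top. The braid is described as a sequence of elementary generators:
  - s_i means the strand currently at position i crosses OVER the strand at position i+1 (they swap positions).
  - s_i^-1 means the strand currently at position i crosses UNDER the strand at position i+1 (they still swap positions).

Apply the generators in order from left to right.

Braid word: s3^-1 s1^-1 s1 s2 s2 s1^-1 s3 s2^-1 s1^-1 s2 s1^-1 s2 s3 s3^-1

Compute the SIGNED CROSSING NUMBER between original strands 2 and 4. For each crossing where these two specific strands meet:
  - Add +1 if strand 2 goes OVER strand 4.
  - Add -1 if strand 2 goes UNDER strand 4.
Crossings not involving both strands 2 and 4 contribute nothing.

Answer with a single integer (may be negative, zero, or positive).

Answer: 0

Derivation:
Gen 1: crossing 3x4. Both 2&4? no. Sum: 0
Gen 2: crossing 1x2. Both 2&4? no. Sum: 0
Gen 3: crossing 2x1. Both 2&4? no. Sum: 0
Gen 4: 2 over 4. Both 2&4? yes. Contrib: +1. Sum: 1
Gen 5: 4 over 2. Both 2&4? yes. Contrib: -1. Sum: 0
Gen 6: crossing 1x2. Both 2&4? no. Sum: 0
Gen 7: crossing 4x3. Both 2&4? no. Sum: 0
Gen 8: crossing 1x3. Both 2&4? no. Sum: 0
Gen 9: crossing 2x3. Both 2&4? no. Sum: 0
Gen 10: crossing 2x1. Both 2&4? no. Sum: 0
Gen 11: crossing 3x1. Both 2&4? no. Sum: 0
Gen 12: crossing 3x2. Both 2&4? no. Sum: 0
Gen 13: crossing 3x4. Both 2&4? no. Sum: 0
Gen 14: crossing 4x3. Both 2&4? no. Sum: 0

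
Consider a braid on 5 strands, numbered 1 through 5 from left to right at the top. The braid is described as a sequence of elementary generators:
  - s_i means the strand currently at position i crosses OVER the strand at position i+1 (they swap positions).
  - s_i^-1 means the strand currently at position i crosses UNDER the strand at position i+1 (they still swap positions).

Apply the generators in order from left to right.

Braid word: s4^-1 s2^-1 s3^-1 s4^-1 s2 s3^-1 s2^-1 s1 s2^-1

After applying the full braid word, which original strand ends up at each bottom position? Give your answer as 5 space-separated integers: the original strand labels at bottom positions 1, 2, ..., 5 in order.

Answer: 4 5 1 3 2

Derivation:
Gen 1 (s4^-1): strand 4 crosses under strand 5. Perm now: [1 2 3 5 4]
Gen 2 (s2^-1): strand 2 crosses under strand 3. Perm now: [1 3 2 5 4]
Gen 3 (s3^-1): strand 2 crosses under strand 5. Perm now: [1 3 5 2 4]
Gen 4 (s4^-1): strand 2 crosses under strand 4. Perm now: [1 3 5 4 2]
Gen 5 (s2): strand 3 crosses over strand 5. Perm now: [1 5 3 4 2]
Gen 6 (s3^-1): strand 3 crosses under strand 4. Perm now: [1 5 4 3 2]
Gen 7 (s2^-1): strand 5 crosses under strand 4. Perm now: [1 4 5 3 2]
Gen 8 (s1): strand 1 crosses over strand 4. Perm now: [4 1 5 3 2]
Gen 9 (s2^-1): strand 1 crosses under strand 5. Perm now: [4 5 1 3 2]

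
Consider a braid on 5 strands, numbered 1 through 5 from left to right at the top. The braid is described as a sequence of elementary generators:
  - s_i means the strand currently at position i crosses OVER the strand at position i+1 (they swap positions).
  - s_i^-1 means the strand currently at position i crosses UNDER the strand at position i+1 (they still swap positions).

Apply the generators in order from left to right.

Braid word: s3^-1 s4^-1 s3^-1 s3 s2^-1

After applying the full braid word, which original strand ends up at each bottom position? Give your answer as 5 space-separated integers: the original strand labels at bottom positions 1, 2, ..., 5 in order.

Gen 1 (s3^-1): strand 3 crosses under strand 4. Perm now: [1 2 4 3 5]
Gen 2 (s4^-1): strand 3 crosses under strand 5. Perm now: [1 2 4 5 3]
Gen 3 (s3^-1): strand 4 crosses under strand 5. Perm now: [1 2 5 4 3]
Gen 4 (s3): strand 5 crosses over strand 4. Perm now: [1 2 4 5 3]
Gen 5 (s2^-1): strand 2 crosses under strand 4. Perm now: [1 4 2 5 3]

Answer: 1 4 2 5 3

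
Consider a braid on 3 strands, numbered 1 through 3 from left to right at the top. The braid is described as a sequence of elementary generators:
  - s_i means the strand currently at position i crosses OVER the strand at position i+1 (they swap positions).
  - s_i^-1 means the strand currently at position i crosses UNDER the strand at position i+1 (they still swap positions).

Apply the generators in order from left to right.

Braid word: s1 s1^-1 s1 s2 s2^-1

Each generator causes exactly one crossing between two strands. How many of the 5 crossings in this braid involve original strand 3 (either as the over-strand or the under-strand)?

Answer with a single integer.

Answer: 2

Derivation:
Gen 1: crossing 1x2. Involves strand 3? no. Count so far: 0
Gen 2: crossing 2x1. Involves strand 3? no. Count so far: 0
Gen 3: crossing 1x2. Involves strand 3? no. Count so far: 0
Gen 4: crossing 1x3. Involves strand 3? yes. Count so far: 1
Gen 5: crossing 3x1. Involves strand 3? yes. Count so far: 2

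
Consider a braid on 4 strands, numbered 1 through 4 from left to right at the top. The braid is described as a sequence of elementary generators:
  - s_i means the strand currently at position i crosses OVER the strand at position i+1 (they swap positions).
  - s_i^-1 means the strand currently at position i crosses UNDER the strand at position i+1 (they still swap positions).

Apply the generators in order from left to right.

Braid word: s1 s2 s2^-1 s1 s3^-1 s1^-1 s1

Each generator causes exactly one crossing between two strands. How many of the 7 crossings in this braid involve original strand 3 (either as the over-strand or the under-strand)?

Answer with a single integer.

Gen 1: crossing 1x2. Involves strand 3? no. Count so far: 0
Gen 2: crossing 1x3. Involves strand 3? yes. Count so far: 1
Gen 3: crossing 3x1. Involves strand 3? yes. Count so far: 2
Gen 4: crossing 2x1. Involves strand 3? no. Count so far: 2
Gen 5: crossing 3x4. Involves strand 3? yes. Count so far: 3
Gen 6: crossing 1x2. Involves strand 3? no. Count so far: 3
Gen 7: crossing 2x1. Involves strand 3? no. Count so far: 3

Answer: 3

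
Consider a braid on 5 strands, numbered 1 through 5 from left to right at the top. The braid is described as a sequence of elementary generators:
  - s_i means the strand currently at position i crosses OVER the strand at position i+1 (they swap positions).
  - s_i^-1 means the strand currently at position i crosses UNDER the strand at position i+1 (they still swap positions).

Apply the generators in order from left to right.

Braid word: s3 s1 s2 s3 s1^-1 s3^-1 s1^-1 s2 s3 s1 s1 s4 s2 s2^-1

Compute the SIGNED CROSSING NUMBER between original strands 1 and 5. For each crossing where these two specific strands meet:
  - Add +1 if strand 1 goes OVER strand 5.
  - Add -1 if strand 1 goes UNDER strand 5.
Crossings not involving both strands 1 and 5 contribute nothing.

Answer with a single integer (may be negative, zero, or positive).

Answer: 0

Derivation:
Gen 1: crossing 3x4. Both 1&5? no. Sum: 0
Gen 2: crossing 1x2. Both 1&5? no. Sum: 0
Gen 3: crossing 1x4. Both 1&5? no. Sum: 0
Gen 4: crossing 1x3. Both 1&5? no. Sum: 0
Gen 5: crossing 2x4. Both 1&5? no. Sum: 0
Gen 6: crossing 3x1. Both 1&5? no. Sum: 0
Gen 7: crossing 4x2. Both 1&5? no. Sum: 0
Gen 8: crossing 4x1. Both 1&5? no. Sum: 0
Gen 9: crossing 4x3. Both 1&5? no. Sum: 0
Gen 10: crossing 2x1. Both 1&5? no. Sum: 0
Gen 11: crossing 1x2. Both 1&5? no. Sum: 0
Gen 12: crossing 4x5. Both 1&5? no. Sum: 0
Gen 13: crossing 1x3. Both 1&5? no. Sum: 0
Gen 14: crossing 3x1. Both 1&5? no. Sum: 0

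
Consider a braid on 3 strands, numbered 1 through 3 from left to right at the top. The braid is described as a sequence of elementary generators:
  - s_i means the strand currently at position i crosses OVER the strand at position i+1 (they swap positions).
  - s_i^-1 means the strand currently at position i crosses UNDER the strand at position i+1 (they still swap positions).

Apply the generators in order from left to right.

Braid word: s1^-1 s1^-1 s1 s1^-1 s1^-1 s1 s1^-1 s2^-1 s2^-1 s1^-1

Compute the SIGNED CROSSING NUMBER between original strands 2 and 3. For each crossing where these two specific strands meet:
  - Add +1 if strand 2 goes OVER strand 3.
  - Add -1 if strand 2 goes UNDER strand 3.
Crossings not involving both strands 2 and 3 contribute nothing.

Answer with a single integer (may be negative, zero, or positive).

Gen 1: crossing 1x2. Both 2&3? no. Sum: 0
Gen 2: crossing 2x1. Both 2&3? no. Sum: 0
Gen 3: crossing 1x2. Both 2&3? no. Sum: 0
Gen 4: crossing 2x1. Both 2&3? no. Sum: 0
Gen 5: crossing 1x2. Both 2&3? no. Sum: 0
Gen 6: crossing 2x1. Both 2&3? no. Sum: 0
Gen 7: crossing 1x2. Both 2&3? no. Sum: 0
Gen 8: crossing 1x3. Both 2&3? no. Sum: 0
Gen 9: crossing 3x1. Both 2&3? no. Sum: 0
Gen 10: crossing 2x1. Both 2&3? no. Sum: 0

Answer: 0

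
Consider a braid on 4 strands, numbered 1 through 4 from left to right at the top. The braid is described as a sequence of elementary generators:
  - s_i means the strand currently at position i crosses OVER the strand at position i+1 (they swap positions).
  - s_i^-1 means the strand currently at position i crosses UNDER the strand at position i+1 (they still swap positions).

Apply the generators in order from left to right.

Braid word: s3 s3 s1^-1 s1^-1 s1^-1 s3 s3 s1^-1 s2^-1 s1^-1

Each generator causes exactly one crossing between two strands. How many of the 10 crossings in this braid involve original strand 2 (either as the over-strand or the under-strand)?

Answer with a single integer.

Gen 1: crossing 3x4. Involves strand 2? no. Count so far: 0
Gen 2: crossing 4x3. Involves strand 2? no. Count so far: 0
Gen 3: crossing 1x2. Involves strand 2? yes. Count so far: 1
Gen 4: crossing 2x1. Involves strand 2? yes. Count so far: 2
Gen 5: crossing 1x2. Involves strand 2? yes. Count so far: 3
Gen 6: crossing 3x4. Involves strand 2? no. Count so far: 3
Gen 7: crossing 4x3. Involves strand 2? no. Count so far: 3
Gen 8: crossing 2x1. Involves strand 2? yes. Count so far: 4
Gen 9: crossing 2x3. Involves strand 2? yes. Count so far: 5
Gen 10: crossing 1x3. Involves strand 2? no. Count so far: 5

Answer: 5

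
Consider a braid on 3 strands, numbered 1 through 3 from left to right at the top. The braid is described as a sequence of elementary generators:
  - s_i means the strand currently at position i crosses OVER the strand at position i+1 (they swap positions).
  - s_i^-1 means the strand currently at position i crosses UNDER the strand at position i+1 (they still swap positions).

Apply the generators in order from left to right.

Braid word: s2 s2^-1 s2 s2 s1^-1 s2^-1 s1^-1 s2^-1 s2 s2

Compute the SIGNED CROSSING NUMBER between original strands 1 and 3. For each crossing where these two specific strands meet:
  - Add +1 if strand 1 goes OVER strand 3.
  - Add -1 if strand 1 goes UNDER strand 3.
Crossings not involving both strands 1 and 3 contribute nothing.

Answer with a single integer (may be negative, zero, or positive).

Answer: -1

Derivation:
Gen 1: crossing 2x3. Both 1&3? no. Sum: 0
Gen 2: crossing 3x2. Both 1&3? no. Sum: 0
Gen 3: crossing 2x3. Both 1&3? no. Sum: 0
Gen 4: crossing 3x2. Both 1&3? no. Sum: 0
Gen 5: crossing 1x2. Both 1&3? no. Sum: 0
Gen 6: 1 under 3. Both 1&3? yes. Contrib: -1. Sum: -1
Gen 7: crossing 2x3. Both 1&3? no. Sum: -1
Gen 8: crossing 2x1. Both 1&3? no. Sum: -1
Gen 9: crossing 1x2. Both 1&3? no. Sum: -1
Gen 10: crossing 2x1. Both 1&3? no. Sum: -1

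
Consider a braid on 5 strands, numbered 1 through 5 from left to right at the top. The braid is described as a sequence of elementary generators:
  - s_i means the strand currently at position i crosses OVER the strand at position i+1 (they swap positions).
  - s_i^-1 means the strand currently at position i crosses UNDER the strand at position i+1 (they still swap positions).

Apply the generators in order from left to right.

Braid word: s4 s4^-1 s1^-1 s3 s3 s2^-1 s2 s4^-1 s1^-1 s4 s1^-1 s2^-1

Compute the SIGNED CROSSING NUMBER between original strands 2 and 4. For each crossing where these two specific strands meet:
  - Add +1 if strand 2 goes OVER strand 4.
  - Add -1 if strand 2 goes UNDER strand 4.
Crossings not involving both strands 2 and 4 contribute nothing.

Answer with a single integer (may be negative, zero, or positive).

Gen 1: crossing 4x5. Both 2&4? no. Sum: 0
Gen 2: crossing 5x4. Both 2&4? no. Sum: 0
Gen 3: crossing 1x2. Both 2&4? no. Sum: 0
Gen 4: crossing 3x4. Both 2&4? no. Sum: 0
Gen 5: crossing 4x3. Both 2&4? no. Sum: 0
Gen 6: crossing 1x3. Both 2&4? no. Sum: 0
Gen 7: crossing 3x1. Both 2&4? no. Sum: 0
Gen 8: crossing 4x5. Both 2&4? no. Sum: 0
Gen 9: crossing 2x1. Both 2&4? no. Sum: 0
Gen 10: crossing 5x4. Both 2&4? no. Sum: 0
Gen 11: crossing 1x2. Both 2&4? no. Sum: 0
Gen 12: crossing 1x3. Both 2&4? no. Sum: 0

Answer: 0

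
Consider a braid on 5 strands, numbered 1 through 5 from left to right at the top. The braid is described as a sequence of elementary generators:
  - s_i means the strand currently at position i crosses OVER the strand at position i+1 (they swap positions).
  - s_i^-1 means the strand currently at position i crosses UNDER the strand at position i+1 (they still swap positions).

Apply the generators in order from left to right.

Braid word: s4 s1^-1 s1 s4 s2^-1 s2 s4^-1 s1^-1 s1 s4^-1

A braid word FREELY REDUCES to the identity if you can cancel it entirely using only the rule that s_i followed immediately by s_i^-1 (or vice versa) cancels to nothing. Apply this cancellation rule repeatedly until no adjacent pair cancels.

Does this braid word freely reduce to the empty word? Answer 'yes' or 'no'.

Answer: yes

Derivation:
Gen 1 (s4): push. Stack: [s4]
Gen 2 (s1^-1): push. Stack: [s4 s1^-1]
Gen 3 (s1): cancels prior s1^-1. Stack: [s4]
Gen 4 (s4): push. Stack: [s4 s4]
Gen 5 (s2^-1): push. Stack: [s4 s4 s2^-1]
Gen 6 (s2): cancels prior s2^-1. Stack: [s4 s4]
Gen 7 (s4^-1): cancels prior s4. Stack: [s4]
Gen 8 (s1^-1): push. Stack: [s4 s1^-1]
Gen 9 (s1): cancels prior s1^-1. Stack: [s4]
Gen 10 (s4^-1): cancels prior s4. Stack: []
Reduced word: (empty)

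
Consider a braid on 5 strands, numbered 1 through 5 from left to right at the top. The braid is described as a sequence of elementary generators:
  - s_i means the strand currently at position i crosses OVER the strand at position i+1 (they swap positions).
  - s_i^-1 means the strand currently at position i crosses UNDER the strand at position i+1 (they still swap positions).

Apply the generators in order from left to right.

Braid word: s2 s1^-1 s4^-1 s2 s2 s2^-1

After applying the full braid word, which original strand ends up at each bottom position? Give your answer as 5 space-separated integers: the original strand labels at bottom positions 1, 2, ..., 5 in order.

Answer: 3 2 1 5 4

Derivation:
Gen 1 (s2): strand 2 crosses over strand 3. Perm now: [1 3 2 4 5]
Gen 2 (s1^-1): strand 1 crosses under strand 3. Perm now: [3 1 2 4 5]
Gen 3 (s4^-1): strand 4 crosses under strand 5. Perm now: [3 1 2 5 4]
Gen 4 (s2): strand 1 crosses over strand 2. Perm now: [3 2 1 5 4]
Gen 5 (s2): strand 2 crosses over strand 1. Perm now: [3 1 2 5 4]
Gen 6 (s2^-1): strand 1 crosses under strand 2. Perm now: [3 2 1 5 4]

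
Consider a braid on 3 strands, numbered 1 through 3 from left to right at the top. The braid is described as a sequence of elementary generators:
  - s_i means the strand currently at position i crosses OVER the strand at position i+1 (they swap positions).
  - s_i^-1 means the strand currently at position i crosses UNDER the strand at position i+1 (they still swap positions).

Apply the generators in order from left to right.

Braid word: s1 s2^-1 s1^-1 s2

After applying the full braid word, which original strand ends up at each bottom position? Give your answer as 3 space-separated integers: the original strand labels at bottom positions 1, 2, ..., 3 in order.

Gen 1 (s1): strand 1 crosses over strand 2. Perm now: [2 1 3]
Gen 2 (s2^-1): strand 1 crosses under strand 3. Perm now: [2 3 1]
Gen 3 (s1^-1): strand 2 crosses under strand 3. Perm now: [3 2 1]
Gen 4 (s2): strand 2 crosses over strand 1. Perm now: [3 1 2]

Answer: 3 1 2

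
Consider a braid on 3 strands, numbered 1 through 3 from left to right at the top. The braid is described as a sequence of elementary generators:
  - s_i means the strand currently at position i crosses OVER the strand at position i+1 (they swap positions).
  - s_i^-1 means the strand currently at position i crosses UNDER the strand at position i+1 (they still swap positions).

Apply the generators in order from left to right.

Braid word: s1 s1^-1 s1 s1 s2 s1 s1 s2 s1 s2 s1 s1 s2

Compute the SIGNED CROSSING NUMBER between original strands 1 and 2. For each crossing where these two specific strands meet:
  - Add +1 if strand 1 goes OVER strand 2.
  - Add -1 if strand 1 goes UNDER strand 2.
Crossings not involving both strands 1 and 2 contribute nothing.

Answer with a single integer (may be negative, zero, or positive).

Answer: 3

Derivation:
Gen 1: 1 over 2. Both 1&2? yes. Contrib: +1. Sum: 1
Gen 2: 2 under 1. Both 1&2? yes. Contrib: +1. Sum: 2
Gen 3: 1 over 2. Both 1&2? yes. Contrib: +1. Sum: 3
Gen 4: 2 over 1. Both 1&2? yes. Contrib: -1. Sum: 2
Gen 5: crossing 2x3. Both 1&2? no. Sum: 2
Gen 6: crossing 1x3. Both 1&2? no. Sum: 2
Gen 7: crossing 3x1. Both 1&2? no. Sum: 2
Gen 8: crossing 3x2. Both 1&2? no. Sum: 2
Gen 9: 1 over 2. Both 1&2? yes. Contrib: +1. Sum: 3
Gen 10: crossing 1x3. Both 1&2? no. Sum: 3
Gen 11: crossing 2x3. Both 1&2? no. Sum: 3
Gen 12: crossing 3x2. Both 1&2? no. Sum: 3
Gen 13: crossing 3x1. Both 1&2? no. Sum: 3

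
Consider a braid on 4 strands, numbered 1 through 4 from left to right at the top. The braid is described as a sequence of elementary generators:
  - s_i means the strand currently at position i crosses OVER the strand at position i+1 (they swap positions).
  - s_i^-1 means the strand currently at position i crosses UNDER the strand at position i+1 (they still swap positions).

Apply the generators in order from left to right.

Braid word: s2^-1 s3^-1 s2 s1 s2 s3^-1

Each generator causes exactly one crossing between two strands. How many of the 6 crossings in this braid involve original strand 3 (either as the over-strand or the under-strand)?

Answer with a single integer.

Answer: 3

Derivation:
Gen 1: crossing 2x3. Involves strand 3? yes. Count so far: 1
Gen 2: crossing 2x4. Involves strand 3? no. Count so far: 1
Gen 3: crossing 3x4. Involves strand 3? yes. Count so far: 2
Gen 4: crossing 1x4. Involves strand 3? no. Count so far: 2
Gen 5: crossing 1x3. Involves strand 3? yes. Count so far: 3
Gen 6: crossing 1x2. Involves strand 3? no. Count so far: 3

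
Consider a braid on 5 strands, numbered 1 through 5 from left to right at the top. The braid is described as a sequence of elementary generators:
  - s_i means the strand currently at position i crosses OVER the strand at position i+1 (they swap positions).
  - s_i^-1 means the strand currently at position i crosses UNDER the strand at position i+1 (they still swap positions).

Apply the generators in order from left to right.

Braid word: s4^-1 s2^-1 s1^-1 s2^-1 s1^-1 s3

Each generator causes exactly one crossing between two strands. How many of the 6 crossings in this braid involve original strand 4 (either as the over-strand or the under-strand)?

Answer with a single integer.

Answer: 1

Derivation:
Gen 1: crossing 4x5. Involves strand 4? yes. Count so far: 1
Gen 2: crossing 2x3. Involves strand 4? no. Count so far: 1
Gen 3: crossing 1x3. Involves strand 4? no. Count so far: 1
Gen 4: crossing 1x2. Involves strand 4? no. Count so far: 1
Gen 5: crossing 3x2. Involves strand 4? no. Count so far: 1
Gen 6: crossing 1x5. Involves strand 4? no. Count so far: 1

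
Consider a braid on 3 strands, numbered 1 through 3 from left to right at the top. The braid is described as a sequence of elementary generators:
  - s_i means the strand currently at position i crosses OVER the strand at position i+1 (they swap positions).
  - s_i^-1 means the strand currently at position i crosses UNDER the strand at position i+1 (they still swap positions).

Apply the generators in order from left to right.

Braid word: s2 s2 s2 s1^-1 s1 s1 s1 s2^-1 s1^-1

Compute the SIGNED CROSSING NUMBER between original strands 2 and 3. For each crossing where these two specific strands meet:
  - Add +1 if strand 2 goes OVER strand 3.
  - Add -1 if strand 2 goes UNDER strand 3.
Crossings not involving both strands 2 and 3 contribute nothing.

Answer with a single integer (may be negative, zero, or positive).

Gen 1: 2 over 3. Both 2&3? yes. Contrib: +1. Sum: 1
Gen 2: 3 over 2. Both 2&3? yes. Contrib: -1. Sum: 0
Gen 3: 2 over 3. Both 2&3? yes. Contrib: +1. Sum: 1
Gen 4: crossing 1x3. Both 2&3? no. Sum: 1
Gen 5: crossing 3x1. Both 2&3? no. Sum: 1
Gen 6: crossing 1x3. Both 2&3? no. Sum: 1
Gen 7: crossing 3x1. Both 2&3? no. Sum: 1
Gen 8: 3 under 2. Both 2&3? yes. Contrib: +1. Sum: 2
Gen 9: crossing 1x2. Both 2&3? no. Sum: 2

Answer: 2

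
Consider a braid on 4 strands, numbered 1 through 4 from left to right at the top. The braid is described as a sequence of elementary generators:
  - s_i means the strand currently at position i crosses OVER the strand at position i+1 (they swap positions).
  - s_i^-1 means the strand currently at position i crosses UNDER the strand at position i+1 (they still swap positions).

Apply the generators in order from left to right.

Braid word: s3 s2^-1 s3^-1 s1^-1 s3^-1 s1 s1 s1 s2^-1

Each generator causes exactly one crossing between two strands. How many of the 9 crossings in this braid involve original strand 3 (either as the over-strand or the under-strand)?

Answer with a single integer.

Answer: 3

Derivation:
Gen 1: crossing 3x4. Involves strand 3? yes. Count so far: 1
Gen 2: crossing 2x4. Involves strand 3? no. Count so far: 1
Gen 3: crossing 2x3. Involves strand 3? yes. Count so far: 2
Gen 4: crossing 1x4. Involves strand 3? no. Count so far: 2
Gen 5: crossing 3x2. Involves strand 3? yes. Count so far: 3
Gen 6: crossing 4x1. Involves strand 3? no. Count so far: 3
Gen 7: crossing 1x4. Involves strand 3? no. Count so far: 3
Gen 8: crossing 4x1. Involves strand 3? no. Count so far: 3
Gen 9: crossing 4x2. Involves strand 3? no. Count so far: 3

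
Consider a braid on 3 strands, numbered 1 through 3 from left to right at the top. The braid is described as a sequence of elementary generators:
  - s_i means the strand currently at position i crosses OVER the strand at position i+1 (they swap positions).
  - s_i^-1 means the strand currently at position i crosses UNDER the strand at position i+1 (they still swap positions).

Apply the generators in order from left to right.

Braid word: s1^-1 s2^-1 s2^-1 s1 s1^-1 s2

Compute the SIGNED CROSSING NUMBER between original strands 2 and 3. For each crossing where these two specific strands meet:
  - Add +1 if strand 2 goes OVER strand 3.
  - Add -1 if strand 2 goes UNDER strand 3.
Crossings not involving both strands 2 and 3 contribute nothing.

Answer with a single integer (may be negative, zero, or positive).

Answer: 0

Derivation:
Gen 1: crossing 1x2. Both 2&3? no. Sum: 0
Gen 2: crossing 1x3. Both 2&3? no. Sum: 0
Gen 3: crossing 3x1. Both 2&3? no. Sum: 0
Gen 4: crossing 2x1. Both 2&3? no. Sum: 0
Gen 5: crossing 1x2. Both 2&3? no. Sum: 0
Gen 6: crossing 1x3. Both 2&3? no. Sum: 0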